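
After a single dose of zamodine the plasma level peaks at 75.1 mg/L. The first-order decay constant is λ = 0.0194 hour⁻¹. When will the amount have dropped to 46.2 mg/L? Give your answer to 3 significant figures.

25.0 hours

t½ = ln 2 / λ = 0.69315 / 0.0194 ≈ 35.729 hours.
Fraction remaining = 46.2/75.1 ≈ 0.61518.
n = log₂(75.1/46.2) = ln(1.6255)/ln 2 ≈ 0.70092 half-lives.
t = n × t½ = 0.70092 × 35.729 ≈ 25.043 hours.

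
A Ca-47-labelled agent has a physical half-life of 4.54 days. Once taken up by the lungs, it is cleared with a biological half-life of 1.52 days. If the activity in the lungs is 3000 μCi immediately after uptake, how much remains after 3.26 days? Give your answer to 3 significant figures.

412 μCi

1/t_eff = 1/t_phys + 1/t_biol = 1/4.54 + 1/1.52 = 0.87816 per day.
t_eff = 4.54 × 1.52 / (4.54 + 1.52) ≈ 1.1387 days.
Remaining = 3000 × (1/2)^(3.26/1.1387) = 3000 × (1/2)^2.8628 ≈ 412.41 μCi.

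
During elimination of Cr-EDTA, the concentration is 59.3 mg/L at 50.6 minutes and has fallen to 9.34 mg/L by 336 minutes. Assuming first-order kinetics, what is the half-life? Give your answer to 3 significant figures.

Over Δt = 336 − 50.6 = 285.4 minutes, the level fell by a factor of 59.3/9.34 ≈ 6.349.
n = log₂(6.349) ≈ 2.6665 half-lives, so t½ = 285.4/2.6665 ≈ 107.03 minutes.

107 minutes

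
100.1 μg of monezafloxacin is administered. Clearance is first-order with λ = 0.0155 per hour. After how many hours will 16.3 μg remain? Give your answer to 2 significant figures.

t½ = ln 2 / λ = 0.69315 / 0.0155 ≈ 44.719 hours.
Fraction remaining = 16.3/100.1 ≈ 0.16284.
n = log₂(100.1/16.3) = ln(6.1411)/ln 2 ≈ 2.6185 half-lives.
t = n × t½ = 2.6185 × 44.719 ≈ 117.1 hours.

120 hours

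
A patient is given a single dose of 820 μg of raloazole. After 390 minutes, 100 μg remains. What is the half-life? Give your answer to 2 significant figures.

130 minutes

A/A₀ = 100/820 ≈ 0.12195.
n = log₂(8.2) ≈ 3.0356 half-lives elapsed in 390 minutes.
t½ = 390/3.0356 ≈ 128.47 minutes.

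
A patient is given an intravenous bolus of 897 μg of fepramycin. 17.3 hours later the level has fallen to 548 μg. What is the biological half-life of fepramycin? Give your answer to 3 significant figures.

24.3 hours

A/A₀ = 548/897 ≈ 0.61093.
n = log₂(1.6369) ≈ 0.71093 half-lives elapsed in 17.3 hours.
t½ = 17.3/0.71093 ≈ 24.334 hours.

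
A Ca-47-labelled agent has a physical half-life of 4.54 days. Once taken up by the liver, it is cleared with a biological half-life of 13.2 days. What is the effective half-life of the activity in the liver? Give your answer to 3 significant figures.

1/t_eff = 1/t_phys + 1/t_biol = 1/4.54 + 1/13.2 = 0.29602 per day.
t_eff = 4.54 × 13.2 / (4.54 + 13.2) ≈ 3.3781 days.

3.38 days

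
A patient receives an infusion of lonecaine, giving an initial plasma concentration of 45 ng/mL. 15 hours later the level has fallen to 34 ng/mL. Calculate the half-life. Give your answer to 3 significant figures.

A/A₀ = 34/45 ≈ 0.75556.
n = log₂(1.3235) ≈ 0.40439 half-lives elapsed in 15 hours.
t½ = 15/0.40439 ≈ 37.093 hours.

37.1 hours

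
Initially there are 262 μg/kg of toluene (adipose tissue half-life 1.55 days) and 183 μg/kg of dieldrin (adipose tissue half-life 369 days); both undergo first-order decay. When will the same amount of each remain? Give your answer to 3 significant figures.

Set 262·(1/2)^(t/1.55) = 183·(1/2)^(t/369).
Taking log₂: log₂(262/183) = t·(1/1.55 − 1/369).
log₂(1.4317) = 0.51772; 1/1.55 − 1/369 = 0.64245.
t = 0.51772 / 0.64245 ≈ 0.80586 days.

0.806 days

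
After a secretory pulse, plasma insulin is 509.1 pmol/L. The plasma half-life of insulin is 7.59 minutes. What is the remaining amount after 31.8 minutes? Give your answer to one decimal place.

27.9 pmol/L

Number of half-lives: n = 31.8/7.59 ≈ 4.1897.
Remaining = 509.1 × (1/2)^4.1897 = 509.1 × 0.054798 ≈ 27.898 pmol/L.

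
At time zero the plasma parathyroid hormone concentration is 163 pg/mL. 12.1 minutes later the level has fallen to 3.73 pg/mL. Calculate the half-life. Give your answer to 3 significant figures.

A/A₀ = 3.73/163 ≈ 0.022883.
n = log₂(43.7) ≈ 5.4496 half-lives elapsed in 12.1 minutes.
t½ = 12.1/5.4496 ≈ 2.2204 minutes.

2.22 minutes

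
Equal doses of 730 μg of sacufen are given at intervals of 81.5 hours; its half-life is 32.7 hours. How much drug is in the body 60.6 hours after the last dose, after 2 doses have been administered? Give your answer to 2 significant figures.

The 2 doses were given 142.1, 60.6 hours ago.
Total = 730·(1/2)^(142.1/32.7) + 730·(1/2)^(60.6/32.7)
      = 35.907 + 202.05 ≈ 237.95 μg.

240 μg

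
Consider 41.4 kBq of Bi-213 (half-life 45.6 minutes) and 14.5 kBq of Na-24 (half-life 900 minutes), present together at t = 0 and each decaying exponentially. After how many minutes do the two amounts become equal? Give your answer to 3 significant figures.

72.7 minutes

Set 41.4·(1/2)^(t/45.6) = 14.5·(1/2)^(t/900).
Taking log₂: log₂(41.4/14.5) = t·(1/45.6 − 1/900).
log₂(2.8552) = 1.5136; 1/45.6 − 1/900 = 0.020819.
t = 1.5136 / 0.020819 ≈ 72.703 minutes.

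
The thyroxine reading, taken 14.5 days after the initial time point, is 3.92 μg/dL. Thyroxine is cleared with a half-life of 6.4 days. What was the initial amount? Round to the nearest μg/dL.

19 μg/dL

Number of half-lives elapsed: n = 14.5/6.4 ≈ 2.2656.
A₀ = A × 2^n = 3.92 × 2^2.2656 = 3.92 × 4.8086 ≈ 18.85 μg/dL.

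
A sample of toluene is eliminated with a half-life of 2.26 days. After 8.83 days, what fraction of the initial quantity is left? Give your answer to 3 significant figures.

0.0667

n = 8.83/2.26 ≈ 3.9071 half-lives.
Fraction remaining = (1/2)^3.9071 ≈ 0.066658.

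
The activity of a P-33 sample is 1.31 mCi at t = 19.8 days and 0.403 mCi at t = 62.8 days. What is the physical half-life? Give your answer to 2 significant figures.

Over Δt = 62.8 − 19.8 = 43 days, the level fell by a factor of 1.31/0.403 ≈ 3.2506.
n = log₂(3.2506) ≈ 1.7007 half-lives, so t½ = 43/1.7007 ≈ 25.283 days.

25 days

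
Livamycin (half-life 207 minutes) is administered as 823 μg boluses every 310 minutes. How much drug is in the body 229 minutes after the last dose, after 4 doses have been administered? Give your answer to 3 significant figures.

The 4 doses were given 1159, 849, 539, 229 minutes ago.
Total = 823·(1/2)^(1159/207) + 823·(1/2)^(849/207) + 823·(1/2)^(539/207) + 823·(1/2)^(229/207)
      = 16.979 + 47.945 + 135.38 + 382.28 ≈ 582.58 μg.

583 μg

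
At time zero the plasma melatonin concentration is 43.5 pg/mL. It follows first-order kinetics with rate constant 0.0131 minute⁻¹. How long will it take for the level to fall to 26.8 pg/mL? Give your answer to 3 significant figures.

t½ = ln 2 / λ = 0.69315 / 0.0131 ≈ 52.912 minutes.
Fraction remaining = 26.8/43.5 ≈ 0.61609.
n = log₂(43.5/26.8) = ln(1.6231)/ln 2 ≈ 0.69878 half-lives.
t = n × t½ = 0.69878 × 52.912 ≈ 36.974 minutes.

37.0 minutes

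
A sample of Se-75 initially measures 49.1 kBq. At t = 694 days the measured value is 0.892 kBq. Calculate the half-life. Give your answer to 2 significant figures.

120 days

A/A₀ = 0.892/49.1 ≈ 0.018167.
n = log₂(55.045) ≈ 5.7825 half-lives elapsed in 694 days.
t½ = 694/5.7825 ≈ 120.02 days.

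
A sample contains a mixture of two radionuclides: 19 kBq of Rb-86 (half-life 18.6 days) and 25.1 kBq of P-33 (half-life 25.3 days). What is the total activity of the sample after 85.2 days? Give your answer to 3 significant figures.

3.23 kBq

Rb-86: 19 × (1/2)^(85.2/18.6) = 19 × (1/2)^4.5806 ≈ 0.79404 kBq.
P-33: 25.1 × (1/2)^(85.2/25.3) = 25.1 × (1/2)^3.3676 ≈ 2.4318 kBq.
Total = 0.79404 + 2.4318 ≈ 3.2258 kBq.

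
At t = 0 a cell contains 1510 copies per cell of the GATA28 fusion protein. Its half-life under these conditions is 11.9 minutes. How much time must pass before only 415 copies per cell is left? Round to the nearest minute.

Fraction remaining = 415/1510 ≈ 0.27483.
n = log₂(1510/415) = ln(3.6386)/ln 2 ≈ 1.8634 half-lives.
t = n × t½ = 1.8634 × 11.9 ≈ 22.174 minutes.

22 minutes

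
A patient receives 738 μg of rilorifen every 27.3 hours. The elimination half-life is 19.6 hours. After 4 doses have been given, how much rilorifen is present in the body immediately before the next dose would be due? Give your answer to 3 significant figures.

444 μg

The 4 doses were given 109.2, 81.9, 54.6, 27.3 hours ago.
Total = 738·(1/2)^(109.2/19.6) + 738·(1/2)^(81.9/19.6) + 738·(1/2)^(54.6/19.6) + 738·(1/2)^(27.3/19.6)
      = 15.52 + 40.755 + 107.02 + 281.04 ≈ 444.33 μg.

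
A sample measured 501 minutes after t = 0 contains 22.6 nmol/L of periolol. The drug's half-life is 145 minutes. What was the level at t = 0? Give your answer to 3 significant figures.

248 nmol/L

Number of half-lives elapsed: n = 501/145 ≈ 3.4552.
A₀ = A × 2^n = 22.6 × 2^3.4552 = 22.6 × 10.968 ≈ 247.87 nmol/L.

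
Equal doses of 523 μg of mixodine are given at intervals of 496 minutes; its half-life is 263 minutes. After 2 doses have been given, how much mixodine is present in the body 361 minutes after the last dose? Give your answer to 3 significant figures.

257 μg

The 2 doses were given 857, 361 minutes ago.
Total = 523·(1/2)^(857/263) + 523·(1/2)^(361/263)
      = 54.649 + 201.98 ≈ 256.63 μg.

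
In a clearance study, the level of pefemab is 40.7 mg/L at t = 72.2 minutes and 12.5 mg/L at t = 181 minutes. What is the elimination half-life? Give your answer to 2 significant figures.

64 minutes

Over Δt = 181 − 72.2 = 108.8 minutes, the level fell by a factor of 40.7/12.5 ≈ 3.256.
n = log₂(3.256) ≈ 1.7031 half-lives, so t½ = 108.8/1.7031 ≈ 63.883 minutes.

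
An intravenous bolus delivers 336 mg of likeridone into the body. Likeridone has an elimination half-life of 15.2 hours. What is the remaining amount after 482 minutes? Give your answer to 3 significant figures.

233 mg

Convert the elapsed time: 482 minutes = 8.03333 hours.
Number of half-lives: n = 8.03333/15.2 ≈ 0.52851.
Remaining = 336 × (1/2)^0.52851 = 336 × 0.69327 ≈ 232.94 mg.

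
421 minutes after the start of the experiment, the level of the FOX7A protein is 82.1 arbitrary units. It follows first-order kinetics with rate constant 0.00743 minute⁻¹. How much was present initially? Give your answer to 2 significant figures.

t½ = ln 2 / λ = 0.69315 / 0.00743 ≈ 93.29 minutes.
Number of half-lives elapsed: n = 421/93.29 ≈ 4.5128.
A₀ = A × 2^n = 82.1 × 2^4.5128 = 82.1 × 22.829 ≈ 1874.3 arbitrary units.

1900 arbitrary units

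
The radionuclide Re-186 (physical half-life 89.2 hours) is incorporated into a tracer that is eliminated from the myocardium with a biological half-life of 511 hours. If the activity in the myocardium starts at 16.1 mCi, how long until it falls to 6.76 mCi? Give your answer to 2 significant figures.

95 hours

1/t_eff = 1/t_phys + 1/t_biol = 1/89.2 + 1/511 = 0.013168 per hour.
t_eff = 89.2 × 511 / (89.2 + 511) ≈ 75.943 hours.
n = log₂(16.1/6.76) ≈ 1.252; t = 1.252 × 75.943 ≈ 95.078 hours.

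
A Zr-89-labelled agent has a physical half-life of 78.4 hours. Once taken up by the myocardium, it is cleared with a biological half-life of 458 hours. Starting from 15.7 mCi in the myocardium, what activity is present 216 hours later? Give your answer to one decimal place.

1/t_eff = 1/t_phys + 1/t_biol = 1/78.4 + 1/458 = 0.014939 per hour.
t_eff = 78.4 × 458 / (78.4 + 458) ≈ 66.941 hours.
Remaining = 15.7 × (1/2)^(216/66.941) = 15.7 × (1/2)^3.2267 ≈ 1.6771 mCi.

1.7 mCi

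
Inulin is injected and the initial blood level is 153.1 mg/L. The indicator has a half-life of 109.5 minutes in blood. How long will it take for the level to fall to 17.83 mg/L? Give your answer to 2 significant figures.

Fraction remaining = 17.83/153.1 ≈ 0.11646.
n = log₂(153.1/17.83) = ln(8.5867)/ln 2 ≈ 3.1021 half-lives.
t = n × t½ = 3.1021 × 109.5 ≈ 339.68 minutes.

340 minutes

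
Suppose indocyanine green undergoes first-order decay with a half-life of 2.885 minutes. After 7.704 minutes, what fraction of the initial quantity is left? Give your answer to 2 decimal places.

0.16

n = 7.704/2.885 ≈ 2.6704 half-lives.
Fraction remaining = (1/2)^2.6704 ≈ 0.15709.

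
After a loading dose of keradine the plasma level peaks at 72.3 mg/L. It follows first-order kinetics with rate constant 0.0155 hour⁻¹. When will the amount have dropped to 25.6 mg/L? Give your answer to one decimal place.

t½ = ln 2 / k = 0.69315 / 0.0155 ≈ 44.719 hours.
Fraction remaining = 25.6/72.3 ≈ 0.35408.
n = log₂(72.3/25.6) = ln(2.8242)/ln 2 ≈ 1.4979 half-lives.
t = n × t½ = 1.4979 × 44.719 ≈ 66.983 hours.

67.0 hours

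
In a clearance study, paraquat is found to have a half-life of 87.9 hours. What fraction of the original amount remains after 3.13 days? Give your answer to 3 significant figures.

3.13 days = 75.12 hours.
n = 75.12/87.9 ≈ 0.85461 half-lives.
Fraction remaining = (1/2)^0.85461 ≈ 0.55302.

0.553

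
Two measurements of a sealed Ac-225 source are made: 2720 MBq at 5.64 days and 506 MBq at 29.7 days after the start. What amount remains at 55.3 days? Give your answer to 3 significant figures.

Over Δt = 29.7 − 5.64 = 24.06 days, the level fell by a factor of 2720/506 ≈ 5.3755.
n = log₂(5.3755) ≈ 2.4264 half-lives, so t½ = 24.06/2.4264 ≈ 9.9159 days.
From t = 29.7 to t = 55.3: 506 × (1/2)^((55.3−29.7)/9.9159) ≈ 84.524 MBq.

84.5 MBq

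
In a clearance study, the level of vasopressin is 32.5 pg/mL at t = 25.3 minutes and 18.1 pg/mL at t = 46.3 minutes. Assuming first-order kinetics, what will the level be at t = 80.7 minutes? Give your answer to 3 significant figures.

Over Δt = 46.3 − 25.3 = 21 minutes, the level fell by a factor of 32.5/18.1 ≈ 1.7956.
n = log₂(1.7956) ≈ 0.84445 half-lives, so t½ = 21/0.84445 ≈ 24.868 minutes.
From t = 46.3 to t = 80.7: 18.1 × (1/2)^((80.7−46.3)/24.868) ≈ 6.9385 pg/mL.

6.94 pg/mL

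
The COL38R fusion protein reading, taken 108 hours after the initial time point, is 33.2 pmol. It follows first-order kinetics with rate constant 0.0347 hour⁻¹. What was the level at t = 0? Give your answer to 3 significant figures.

1410 pmol

t½ = ln 2 / k = 0.69315 / 0.0347 ≈ 19.975 hours.
Number of half-lives elapsed: n = 108/19.975 ≈ 5.4066.
A₀ = A × 2^n = 33.2 × 2^5.4066 = 33.2 × 42.419 ≈ 1408.3 pmol.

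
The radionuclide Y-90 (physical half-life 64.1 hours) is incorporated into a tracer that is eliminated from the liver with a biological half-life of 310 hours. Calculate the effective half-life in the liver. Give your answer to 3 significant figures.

1/t_eff = 1/t_phys + 1/t_biol = 1/64.1 + 1/310 = 0.018826 per hour.
t_eff = 64.1 × 310 / (64.1 + 310) ≈ 53.117 hours.

53.1 hours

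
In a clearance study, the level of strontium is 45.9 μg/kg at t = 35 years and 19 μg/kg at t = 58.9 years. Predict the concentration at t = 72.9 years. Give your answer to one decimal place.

Over Δt = 58.9 − 35 = 23.9 years, the level fell by a factor of 45.9/19 ≈ 2.4158.
n = log₂(2.4158) ≈ 1.2725 half-lives, so t½ = 23.9/1.2725 ≈ 18.782 years.
From t = 58.9 to t = 72.9: 19 × (1/2)^((72.9−58.9)/18.782) ≈ 11.334 μg/kg.

11.3 μg/kg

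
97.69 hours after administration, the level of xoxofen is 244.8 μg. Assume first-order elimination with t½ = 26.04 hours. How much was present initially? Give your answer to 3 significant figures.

Number of half-lives elapsed: n = 97.69/26.04 ≈ 3.7515.
A₀ = A × 2^n = 244.8 × 2^3.7515 = 244.8 × 13.469 ≈ 3297.1 μg.

3300 μg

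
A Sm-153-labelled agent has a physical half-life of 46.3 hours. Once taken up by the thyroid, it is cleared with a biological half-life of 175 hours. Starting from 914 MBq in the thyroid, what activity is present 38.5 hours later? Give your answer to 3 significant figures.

441 MBq

1/t_eff = 1/t_phys + 1/t_biol = 1/46.3 + 1/175 = 0.027313 per hour.
t_eff = 46.3 × 175 / (46.3 + 175) ≈ 36.613 hours.
Remaining = 914 × (1/2)^(38.5/36.613) = 914 × (1/2)^1.0515 ≈ 440.96 MBq.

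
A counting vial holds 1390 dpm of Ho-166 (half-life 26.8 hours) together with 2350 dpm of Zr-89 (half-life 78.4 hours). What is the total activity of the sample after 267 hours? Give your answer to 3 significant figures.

223 dpm

Ho-166: 1390 × (1/2)^(267/26.8) = 1390 × (1/2)^9.9627 ≈ 1.393 dpm.
Zr-89: 2350 × (1/2)^(267/78.4) = 2350 × (1/2)^3.4056 ≈ 221.76 dpm.
Total = 1.393 + 221.76 ≈ 223.15 dpm.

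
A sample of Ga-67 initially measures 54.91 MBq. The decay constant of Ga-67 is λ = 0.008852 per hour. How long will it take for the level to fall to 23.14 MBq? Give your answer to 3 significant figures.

t½ = ln 2 / λ = 0.69315 / 0.008852 ≈ 78.304 hours.
Fraction remaining = 23.14/54.91 ≈ 0.42142.
n = log₂(54.91/23.14) = ln(2.3729)/ln 2 ≈ 1.2467 half-lives.
t = n × t½ = 1.2467 × 78.304 ≈ 97.62 hours.

97.6 hours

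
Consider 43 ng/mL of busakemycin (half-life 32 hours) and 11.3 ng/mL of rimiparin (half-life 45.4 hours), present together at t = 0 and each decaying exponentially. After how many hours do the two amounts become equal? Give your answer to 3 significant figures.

Set 43·(1/2)^(t/32) = 11.3·(1/2)^(t/45.4).
Taking log₂: log₂(43/11.3) = t·(1/32 − 1/45.4).
log₂(3.8053) = 1.928; 1/32 − 1/45.4 = 0.0092236.
t = 1.928 / 0.0092236 ≈ 209.03 hours.

209 hours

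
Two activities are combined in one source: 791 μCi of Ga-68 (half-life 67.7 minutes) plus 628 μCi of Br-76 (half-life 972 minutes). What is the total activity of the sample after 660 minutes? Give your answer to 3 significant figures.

393 μCi

Ga-68: 791 × (1/2)^(660/67.7) = 791 × (1/2)^9.7489 ≈ 0.91932 μCi.
Br-76: 628 × (1/2)^(660/972) = 628 × (1/2)^0.67901 ≈ 392.24 μCi.
Total = 0.91932 + 392.24 ≈ 393.16 μCi.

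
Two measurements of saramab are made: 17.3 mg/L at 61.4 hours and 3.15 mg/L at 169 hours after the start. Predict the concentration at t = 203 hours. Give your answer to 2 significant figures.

Over Δt = 169 − 61.4 = 107.6 hours, the level fell by a factor of 17.3/3.15 ≈ 5.4921.
n = log₂(5.4921) ≈ 2.4573 half-lives, so t½ = 107.6/2.4573 ≈ 43.787 hours.
From t = 169 to t = 203: 3.15 × (1/2)^((203−169)/43.787) ≈ 1.8389 mg/L.

1.8 mg/L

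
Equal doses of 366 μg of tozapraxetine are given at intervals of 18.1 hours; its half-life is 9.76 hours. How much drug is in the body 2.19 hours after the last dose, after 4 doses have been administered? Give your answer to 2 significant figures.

The 4 doses were given 56.49, 38.39, 20.29, 2.19 hours ago.
Total = 366·(1/2)^(56.49/9.76) + 366·(1/2)^(38.39/9.76) + 366·(1/2)^(20.29/9.76) + 366·(1/2)^(2.19/9.76)
      = 6.6244 + 23.956 + 86.631 + 313.28 ≈ 430.49 μg.

430 μg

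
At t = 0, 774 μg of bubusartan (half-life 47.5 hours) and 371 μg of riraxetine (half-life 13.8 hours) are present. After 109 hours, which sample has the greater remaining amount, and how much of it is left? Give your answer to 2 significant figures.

bubusartan, 160 μg

bubusartan: 774 × (1/2)^2.2947 ≈ 157.75 μg.
riraxetine: 371 × (1/2)^7.8986 ≈ 1.5548 μg.
Bubusartan has more remaining, at ≈ 157.75 μg.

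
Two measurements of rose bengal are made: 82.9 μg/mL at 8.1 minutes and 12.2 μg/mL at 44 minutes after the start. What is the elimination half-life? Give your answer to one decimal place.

Over Δt = 44 − 8.1 = 35.9 minutes, the level fell by a factor of 82.9/12.2 ≈ 6.7951.
n = log₂(6.7951) ≈ 2.7645 half-lives, so t½ = 35.9/2.7645 ≈ 12.986 minutes.

13.0 minutes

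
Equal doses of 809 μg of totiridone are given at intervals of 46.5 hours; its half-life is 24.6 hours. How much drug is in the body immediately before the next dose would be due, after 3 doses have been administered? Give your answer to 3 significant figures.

293 μg

The 3 doses were given 139.5, 93, 46.5 hours ago.
Total = 809·(1/2)^(139.5/24.6) + 809·(1/2)^(93/24.6) + 809·(1/2)^(46.5/24.6)
      = 15.881 + 58.872 + 218.24 ≈ 292.99 μg.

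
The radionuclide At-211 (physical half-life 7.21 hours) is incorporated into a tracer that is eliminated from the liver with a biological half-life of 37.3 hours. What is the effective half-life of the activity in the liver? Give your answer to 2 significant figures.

1/t_eff = 1/t_phys + 1/t_biol = 1/7.21 + 1/37.3 = 0.16551 per hour.
t_eff = 7.21 × 37.3 / (7.21 + 37.3) ≈ 6.0421 hours.

6.0 hours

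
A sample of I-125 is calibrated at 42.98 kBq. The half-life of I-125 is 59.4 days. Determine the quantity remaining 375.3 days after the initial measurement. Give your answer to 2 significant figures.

Number of half-lives: n = 375.3/59.4 ≈ 6.3182.
Remaining = 42.98 × (1/2)^6.3182 = 42.98 × 0.012533 ≈ 0.53865 kBq.

0.54 kBq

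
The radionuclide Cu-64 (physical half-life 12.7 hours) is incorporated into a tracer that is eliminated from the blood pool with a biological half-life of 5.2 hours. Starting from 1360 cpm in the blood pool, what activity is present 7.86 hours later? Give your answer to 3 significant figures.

311 cpm

1/t_eff = 1/t_phys + 1/t_biol = 1/12.7 + 1/5.2 = 0.27105 per hour.
t_eff = 12.7 × 5.2 / (12.7 + 5.2) ≈ 3.6894 hours.
Remaining = 1360 × (1/2)^(7.86/3.6894) = 1360 × (1/2)^2.1304 ≈ 310.61 cpm.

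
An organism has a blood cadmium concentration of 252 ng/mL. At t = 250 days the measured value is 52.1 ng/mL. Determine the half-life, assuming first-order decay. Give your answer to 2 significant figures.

A/A₀ = 52.1/252 ≈ 0.20675.
n = log₂(4.8369) ≈ 2.2741 half-lives elapsed in 250 days.
t½ = 250/2.2741 ≈ 109.94 days.

110 days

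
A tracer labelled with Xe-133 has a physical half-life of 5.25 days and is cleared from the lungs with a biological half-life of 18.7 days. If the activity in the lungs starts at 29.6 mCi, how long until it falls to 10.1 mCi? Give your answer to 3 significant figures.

1/t_eff = 1/t_phys + 1/t_biol = 1/5.25 + 1/18.7 = 0.24395 per day.
t_eff = 5.25 × 18.7 / (5.25 + 18.7) ≈ 4.0992 days.
n = log₂(29.6/10.1) ≈ 1.5512; t = 1.5512 × 4.0992 ≈ 6.3588 days.

6.36 days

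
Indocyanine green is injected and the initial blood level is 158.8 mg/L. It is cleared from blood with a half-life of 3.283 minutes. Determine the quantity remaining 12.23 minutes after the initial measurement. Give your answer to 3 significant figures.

Number of half-lives: n = 12.23/3.283 ≈ 3.7253.
Remaining = 158.8 × (1/2)^3.7253 = 158.8 × 0.075611 ≈ 12.007 mg/L.

12.0 mg/L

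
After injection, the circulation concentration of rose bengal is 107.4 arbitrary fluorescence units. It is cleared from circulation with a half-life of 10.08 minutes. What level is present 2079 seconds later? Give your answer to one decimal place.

Convert the elapsed time: 2079 seconds = 34.65 minutes.
Number of half-lives: n = 34.65/10.08 ≈ 3.4375.
Remaining = 107.4 × (1/2)^3.4375 = 107.4 × 0.092302 ≈ 9.9132 arbitrary fluorescence units.

9.9 arbitrary fluorescence units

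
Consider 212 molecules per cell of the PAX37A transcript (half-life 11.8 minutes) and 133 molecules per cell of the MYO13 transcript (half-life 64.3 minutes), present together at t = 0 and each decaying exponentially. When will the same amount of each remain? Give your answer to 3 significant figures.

Set 212·(1/2)^(t/11.8) = 133·(1/2)^(t/64.3).
Taking log₂: log₂(212/133) = t·(1/11.8 − 1/64.3).
log₂(1.594) = 0.67264; 1/11.8 − 1/64.3 = 0.069194.
t = 0.67264 / 0.069194 ≈ 9.7211 minutes.

9.72 minutes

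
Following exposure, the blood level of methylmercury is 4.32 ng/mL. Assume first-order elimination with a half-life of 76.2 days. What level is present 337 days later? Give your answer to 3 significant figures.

Number of half-lives: n = 337/76.2 ≈ 4.4226.
Remaining = 4.32 × (1/2)^4.4226 = 4.32 × 0.046631 ≈ 0.20145 ng/mL.

0.201 ng/mL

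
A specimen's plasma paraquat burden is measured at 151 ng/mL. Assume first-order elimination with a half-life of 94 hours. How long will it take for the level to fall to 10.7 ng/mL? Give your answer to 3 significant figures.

Fraction remaining = 10.7/151 ≈ 0.070861.
n = log₂(151/10.7) = ln(14.112)/ln 2 ≈ 3.8189 half-lives.
t = n × t½ = 3.8189 × 94 ≈ 358.97 hours.

359 hours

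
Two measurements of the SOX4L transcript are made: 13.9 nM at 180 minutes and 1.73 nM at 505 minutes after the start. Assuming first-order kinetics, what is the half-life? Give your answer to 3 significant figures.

108 minutes

Over Δt = 505 − 180 = 325 minutes, the level fell by a factor of 13.9/1.73 ≈ 8.0347.
n = log₂(8.0347) ≈ 3.0062 half-lives, so t½ = 325/3.0062 ≈ 108.11 minutes.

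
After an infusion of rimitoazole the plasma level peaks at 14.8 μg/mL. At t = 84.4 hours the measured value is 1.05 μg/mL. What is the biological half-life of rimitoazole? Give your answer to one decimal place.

A/A₀ = 1.05/14.8 ≈ 0.070946.
n = log₂(14.095) ≈ 3.8171 half-lives elapsed in 84.4 hours.
t½ = 84.4/3.8171 ≈ 22.111 hours.

22.1 hours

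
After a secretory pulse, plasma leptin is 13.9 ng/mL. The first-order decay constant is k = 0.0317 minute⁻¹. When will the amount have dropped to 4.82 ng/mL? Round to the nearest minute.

t½ = ln 2 / k = 0.69315 / 0.0317 ≈ 21.866 minutes.
Fraction remaining = 4.82/13.9 ≈ 0.34676.
n = log₂(13.9/4.82) = ln(2.8838)/ln 2 ≈ 1.528 half-lives.
t = n × t½ = 1.528 × 21.866 ≈ 33.411 minutes.

33 minutes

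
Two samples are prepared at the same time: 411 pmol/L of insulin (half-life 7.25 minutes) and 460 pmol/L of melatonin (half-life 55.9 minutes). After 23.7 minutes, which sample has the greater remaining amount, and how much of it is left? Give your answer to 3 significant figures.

melatonin, 343 pmol/L

insulin: 411 × (1/2)^3.269 ≈ 42.637 pmol/L.
melatonin: 460 × (1/2)^0.42397 ≈ 342.87 pmol/L.
Melatonin has more remaining, at ≈ 342.87 pmol/L.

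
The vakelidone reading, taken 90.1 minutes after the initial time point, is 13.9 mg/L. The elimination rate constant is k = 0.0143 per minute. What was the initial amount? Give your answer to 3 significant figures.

50.4 mg/L

t½ = ln 2 / k = 0.69315 / 0.0143 ≈ 48.472 minutes.
Number of half-lives elapsed: n = 90.1/48.472 ≈ 1.8588.
A₀ = A × 2^n = 13.9 × 2^1.8588 = 13.9 × 3.6271 ≈ 50.417 mg/L.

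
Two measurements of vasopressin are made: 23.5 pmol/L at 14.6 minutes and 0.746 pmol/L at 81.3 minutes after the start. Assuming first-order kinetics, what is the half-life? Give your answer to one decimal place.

13.4 minutes

Over Δt = 81.3 − 14.6 = 66.7 minutes, the level fell by a factor of 23.5/0.746 ≈ 31.501.
n = log₂(31.501) ≈ 4.9773 half-lives, so t½ = 66.7/4.9773 ≈ 13.401 minutes.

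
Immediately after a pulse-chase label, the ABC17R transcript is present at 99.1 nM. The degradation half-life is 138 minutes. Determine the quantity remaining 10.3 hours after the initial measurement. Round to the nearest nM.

4 nM

Convert the elapsed time: 10.3 hours = 618 minutes.
Number of half-lives: n = 618/138 ≈ 4.4783.
Remaining = 99.1 × (1/2)^4.4783 = 99.1 × 0.044865 ≈ 4.4461 nM.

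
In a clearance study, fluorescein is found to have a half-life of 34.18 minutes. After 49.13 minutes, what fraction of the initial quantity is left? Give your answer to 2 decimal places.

0.37

n = 49.13/34.18 ≈ 1.4374 half-lives.
Fraction remaining = (1/2)^1.4374 ≈ 0.36923.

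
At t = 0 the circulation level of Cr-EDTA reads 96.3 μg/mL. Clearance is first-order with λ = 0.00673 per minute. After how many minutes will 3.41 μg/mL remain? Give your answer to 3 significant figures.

496 minutes

t½ = ln 2 / λ = 0.69315 / 0.00673 ≈ 102.99 minutes.
Fraction remaining = 3.41/96.3 ≈ 0.03541.
n = log₂(96.3/3.41) = ln(28.24)/ln 2 ≈ 4.8197 half-lives.
t = n × t½ = 4.8197 × 102.99 ≈ 496.4 minutes.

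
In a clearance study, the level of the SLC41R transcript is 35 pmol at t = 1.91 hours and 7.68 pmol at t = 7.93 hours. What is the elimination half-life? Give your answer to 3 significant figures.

2.75 hours

Over Δt = 7.93 − 1.91 = 6.02 hours, the level fell by a factor of 35/7.68 ≈ 4.5573.
n = log₂(4.5573) ≈ 2.1882 half-lives, so t½ = 6.02/2.1882 ≈ 2.7511 hours.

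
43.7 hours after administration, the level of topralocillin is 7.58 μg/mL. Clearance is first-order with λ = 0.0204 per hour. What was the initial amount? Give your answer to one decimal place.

t½ = ln 2 / λ = 0.69315 / 0.0204 ≈ 33.978 hours.
Number of half-lives elapsed: n = 43.7/33.978 ≈ 1.2861.
A₀ = A × 2^n = 7.58 × 2^1.2861 = 7.58 × 2.4387 ≈ 18.486 μg/mL.

18.5 μg/mL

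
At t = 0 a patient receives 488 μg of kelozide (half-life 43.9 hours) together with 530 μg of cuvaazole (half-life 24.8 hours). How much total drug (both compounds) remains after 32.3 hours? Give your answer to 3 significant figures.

508 μg

kelozide: 488 × (1/2)^(32.3/43.9) = 488 × (1/2)^0.73576 ≈ 293.04 μg.
cuvaazole: 530 × (1/2)^(32.3/24.8) = 530 × (1/2)^1.3024 ≈ 214.89 μg.
Total = 293.04 + 214.89 ≈ 507.93 μg.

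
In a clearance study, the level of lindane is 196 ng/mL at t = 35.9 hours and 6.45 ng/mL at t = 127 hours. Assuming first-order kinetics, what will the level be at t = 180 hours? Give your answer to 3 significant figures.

0.885 ng/mL

Over Δt = 127 − 35.9 = 91.1 hours, the level fell by a factor of 196/6.45 ≈ 30.388.
n = log₂(30.388) ≈ 4.9254 half-lives, so t½ = 91.1/4.9254 ≈ 18.496 hours.
From t = 127 to t = 180: 6.45 × (1/2)^((180−127)/18.496) ≈ 0.88503 ng/mL.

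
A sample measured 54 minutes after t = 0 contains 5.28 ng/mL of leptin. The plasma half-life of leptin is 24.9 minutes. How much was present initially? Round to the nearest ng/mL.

Number of half-lives elapsed: n = 54/24.9 ≈ 2.1687.
A₀ = A × 2^n = 5.28 × 2^2.1687 = 5.28 × 4.4961 ≈ 23.739 ng/mL.

24 ng/mL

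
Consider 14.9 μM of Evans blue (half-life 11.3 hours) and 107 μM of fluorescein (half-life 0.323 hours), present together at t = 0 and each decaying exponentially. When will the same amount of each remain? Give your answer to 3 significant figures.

0.946 hours

Set 14.9·(1/2)^(t/11.3) = 107·(1/2)^(t/0.323).
Taking log₂: log₂(14.9/107) = t·(1/11.3 − 1/0.323).
log₂(0.13925) = -2.8442; 1/11.3 − 1/0.323 = -3.0075.
t = -2.8442 / -3.0075 ≈ 0.94572 hours.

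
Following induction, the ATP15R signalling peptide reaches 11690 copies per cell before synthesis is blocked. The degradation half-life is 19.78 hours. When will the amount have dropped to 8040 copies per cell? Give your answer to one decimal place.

Fraction remaining = 8040/11690 ≈ 0.68777.
n = log₂(11690/8040) = ln(1.454)/ln 2 ≈ 0.54001 half-lives.
t = n × t½ = 0.54001 × 19.78 ≈ 10.681 hours.

10.7 hours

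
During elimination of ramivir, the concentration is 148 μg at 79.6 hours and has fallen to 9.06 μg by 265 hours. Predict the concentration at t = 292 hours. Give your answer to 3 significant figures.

6.03 μg

Over Δt = 265 − 79.6 = 185.4 hours, the level fell by a factor of 148/9.06 ≈ 16.336.
n = log₂(16.336) ≈ 4.0299 half-lives, so t½ = 185.4/4.0299 ≈ 46.006 hours.
From t = 265 to t = 292: 9.06 × (1/2)^((292−265)/46.006) ≈ 6.032 μg.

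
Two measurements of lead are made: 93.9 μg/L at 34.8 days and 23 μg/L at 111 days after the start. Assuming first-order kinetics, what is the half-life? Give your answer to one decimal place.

Over Δt = 111 − 34.8 = 76.2 days, the level fell by a factor of 93.9/23 ≈ 4.0826.
n = log₂(4.0826) ≈ 2.0295 half-lives, so t½ = 76.2/2.0295 ≈ 37.546 days.

37.5 days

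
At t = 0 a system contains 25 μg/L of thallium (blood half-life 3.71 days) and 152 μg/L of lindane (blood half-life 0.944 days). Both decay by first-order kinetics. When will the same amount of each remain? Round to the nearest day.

Set 25·(1/2)^(t/3.71) = 152·(1/2)^(t/0.944).
Taking log₂: log₂(25/152) = t·(1/3.71 − 1/0.944).
log₂(0.16447) = -2.6041; 1/3.71 − 1/0.944 = -0.78978.
t = -2.6041 / -0.78978 ≈ 3.2972 days.

3 days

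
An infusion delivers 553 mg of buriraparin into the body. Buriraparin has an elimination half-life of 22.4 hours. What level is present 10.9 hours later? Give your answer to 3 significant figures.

395 mg

Number of half-lives: n = 10.9/22.4 ≈ 0.48661.
Remaining = 553 × (1/2)^0.48661 = 553 × 0.7137 ≈ 394.68 mg.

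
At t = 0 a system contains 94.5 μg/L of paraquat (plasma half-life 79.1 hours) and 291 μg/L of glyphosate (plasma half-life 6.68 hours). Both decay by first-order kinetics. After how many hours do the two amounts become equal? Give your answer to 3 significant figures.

Set 94.5·(1/2)^(t/79.1) = 291·(1/2)^(t/6.68).
Taking log₂: log₂(94.5/291) = t·(1/79.1 − 1/6.68).
log₂(0.32474) = -1.6226; 1/79.1 − 1/6.68 = -0.13706.
t = -1.6226 / -0.13706 ≈ 11.839 hours.

11.8 hours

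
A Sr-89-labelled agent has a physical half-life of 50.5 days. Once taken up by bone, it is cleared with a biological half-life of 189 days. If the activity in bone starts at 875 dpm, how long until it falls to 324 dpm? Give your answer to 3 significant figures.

57.1 days

1/t_eff = 1/t_phys + 1/t_biol = 1/50.5 + 1/189 = 0.025093 per day.
t_eff = 50.5 × 189 / (50.5 + 189) ≈ 39.852 days.
n = log₂(875/324) ≈ 1.4333; t = 1.4333 × 39.852 ≈ 57.119 days.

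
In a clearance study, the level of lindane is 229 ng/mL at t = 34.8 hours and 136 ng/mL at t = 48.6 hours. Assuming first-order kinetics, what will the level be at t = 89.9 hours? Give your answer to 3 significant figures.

Over Δt = 48.6 − 34.8 = 13.8 hours, the level fell by a factor of 229/136 ≈ 1.6838.
n = log₂(1.6838) ≈ 0.75174 half-lives, so t½ = 13.8/0.75174 ≈ 18.357 hours.
From t = 48.6 to t = 89.9: 136 × (1/2)^((89.9−48.6)/18.357) ≈ 28.595 ng/mL.

28.6 ng/mL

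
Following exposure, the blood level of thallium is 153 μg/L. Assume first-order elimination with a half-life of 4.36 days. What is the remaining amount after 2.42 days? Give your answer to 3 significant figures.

Number of half-lives: n = 2.42/4.36 ≈ 0.55505.
Remaining = 153 × (1/2)^0.55505 = 153 × 0.68064 ≈ 104.14 μg/L.

104 μg/L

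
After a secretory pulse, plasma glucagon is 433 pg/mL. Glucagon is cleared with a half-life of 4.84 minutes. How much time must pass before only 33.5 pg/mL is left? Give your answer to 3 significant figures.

Fraction remaining = 33.5/433 ≈ 0.077367.
n = log₂(433/33.5) = ln(12.925)/ln 2 ≈ 3.6921 half-lives.
t = n × t½ = 3.6921 × 4.84 ≈ 17.87 minutes.

17.9 minutes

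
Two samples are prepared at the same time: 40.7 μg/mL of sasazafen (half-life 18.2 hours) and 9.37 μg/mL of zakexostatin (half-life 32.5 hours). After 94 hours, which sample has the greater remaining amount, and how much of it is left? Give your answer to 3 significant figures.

zakexostatin, 1.26 μg/mL

sasazafen: 40.7 × (1/2)^5.1648 ≈ 1.1346 μg/mL.
zakexostatin: 9.37 × (1/2)^2.8923 ≈ 1.262 μg/mL.
Zakexostatin has more remaining, at ≈ 1.262 μg/mL.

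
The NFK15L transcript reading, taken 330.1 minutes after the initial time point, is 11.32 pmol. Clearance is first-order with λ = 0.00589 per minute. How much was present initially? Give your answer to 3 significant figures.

79.1 pmol

t½ = ln 2 / λ = 0.69315 / 0.00589 ≈ 117.68 minutes.
Number of half-lives elapsed: n = 330.1/117.68 ≈ 2.805.
A₀ = A × 2^n = 11.32 × 2^2.805 = 11.32 × 6.9887 ≈ 79.112 pmol.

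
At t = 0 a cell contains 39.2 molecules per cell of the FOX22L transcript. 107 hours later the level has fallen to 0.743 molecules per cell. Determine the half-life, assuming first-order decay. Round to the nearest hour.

A/A₀ = 0.743/39.2 ≈ 0.018954.
n = log₂(52.759) ≈ 5.7213 half-lives elapsed in 107 hours.
t½ = 107/5.7213 ≈ 18.702 hours.

19 hours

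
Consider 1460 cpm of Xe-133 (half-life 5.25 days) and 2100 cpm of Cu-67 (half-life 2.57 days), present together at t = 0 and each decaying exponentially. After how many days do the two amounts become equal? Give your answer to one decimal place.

2.6 days

Set 1460·(1/2)^(t/5.25) = 2100·(1/2)^(t/2.57).
Taking log₂: log₂(1460/2100) = t·(1/5.25 − 1/2.57).
log₂(0.69524) = -0.52442; 1/5.25 − 1/2.57 = -0.19863.
t = -0.52442 / -0.19863 ≈ 2.6402 days.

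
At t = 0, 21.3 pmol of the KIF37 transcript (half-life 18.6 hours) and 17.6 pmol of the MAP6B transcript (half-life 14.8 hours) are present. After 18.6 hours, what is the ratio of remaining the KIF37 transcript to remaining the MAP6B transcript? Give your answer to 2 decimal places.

1.45

KIF37 transcript: 21.3 × (1/2)^(18.6/18.6) = 21.3 × (1/2)^1 ≈ 10.65 pmol.
MAP6B transcript: 17.6 × (1/2)^(18.6/14.8) = 17.6 × (1/2)^1.2568 ≈ 7.3653 pmol.
Ratio ≈ 10.65 / 7.3653 ≈ 1.446.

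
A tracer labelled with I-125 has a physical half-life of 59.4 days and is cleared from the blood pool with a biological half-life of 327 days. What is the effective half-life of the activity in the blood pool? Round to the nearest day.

1/t_eff = 1/t_phys + 1/t_biol = 1/59.4 + 1/327 = 0.019893 per day.
t_eff = 59.4 × 327 / (59.4 + 327) ≈ 50.269 days.

50 days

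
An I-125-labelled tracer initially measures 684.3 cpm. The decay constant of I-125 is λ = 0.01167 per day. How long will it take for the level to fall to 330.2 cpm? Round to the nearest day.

62 days

t½ = ln 2 / λ = 0.69315 / 0.01167 ≈ 59.396 days.
Fraction remaining = 330.2/684.3 ≈ 0.48254.
n = log₂(684.3/330.2) = ln(2.0724)/ln 2 ≈ 1.0513 half-lives.
t = n × t½ = 1.0513 × 59.396 ≈ 62.442 days.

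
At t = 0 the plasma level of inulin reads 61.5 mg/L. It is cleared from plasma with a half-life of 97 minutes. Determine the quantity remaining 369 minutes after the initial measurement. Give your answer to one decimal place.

4.4 mg/L

Number of half-lives: n = 369/97 ≈ 3.8041.
Remaining = 61.5 × (1/2)^3.8041 = 61.5 × 0.071589 ≈ 4.4027 mg/L.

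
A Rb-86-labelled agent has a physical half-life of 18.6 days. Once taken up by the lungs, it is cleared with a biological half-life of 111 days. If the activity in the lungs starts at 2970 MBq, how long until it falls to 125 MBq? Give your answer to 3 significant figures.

1/t_eff = 1/t_phys + 1/t_biol = 1/18.6 + 1/111 = 0.062772 per day.
t_eff = 18.6 × 111 / (18.6 + 111) ≈ 15.931 days.
n = log₂(2970/125) ≈ 4.5705; t = 4.5705 × 15.931 ≈ 72.81 days.

72.8 days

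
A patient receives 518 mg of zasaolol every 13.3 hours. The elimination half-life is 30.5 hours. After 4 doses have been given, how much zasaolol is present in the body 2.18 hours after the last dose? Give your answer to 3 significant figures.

1330 mg

The 4 doses were given 42.08, 28.78, 15.48, 2.18 hours ago.
Total = 518·(1/2)^(42.08/30.5) + 518·(1/2)^(28.78/30.5) + 518·(1/2)^(15.48/30.5) + 518·(1/2)^(2.18/30.5)
      = 199.07 + 269.32 + 364.37 + 492.96 ≈ 1325.7 mg.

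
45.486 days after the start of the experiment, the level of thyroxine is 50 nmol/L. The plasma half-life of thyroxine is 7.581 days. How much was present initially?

3200 nmol/L

Number of half-lives elapsed: n = 45.486/7.581 ≈ 6.
A₀ = A × 2^n = 50 × 2^6 = 50 × 64 ≈ 3200 nmol/L.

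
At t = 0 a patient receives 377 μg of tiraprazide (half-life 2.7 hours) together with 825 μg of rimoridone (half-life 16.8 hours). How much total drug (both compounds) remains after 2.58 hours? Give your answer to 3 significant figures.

936 μg

tiraprazide: 377 × (1/2)^(2.58/2.7) = 377 × (1/2)^0.95556 ≈ 194.4 μg.
rimoridone: 825 × (1/2)^(2.58/16.8) = 825 × (1/2)^0.15357 ≈ 741.69 μg.
Total = 194.4 + 741.69 ≈ 936.09 μg.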